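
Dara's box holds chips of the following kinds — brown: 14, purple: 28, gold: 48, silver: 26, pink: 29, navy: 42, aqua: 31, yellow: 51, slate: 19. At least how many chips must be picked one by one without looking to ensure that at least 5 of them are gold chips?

In the worst case for collecting gold chips, every non-gold chip comes out first.
There are 14 + 28 + 26 + 29 + 42 + 31 + 51 + 19 = 240 non-gold chips altogether.
After those, each further chip must be gold, so 240 + 5 = 245 draws guarantee 5 gold chips.

245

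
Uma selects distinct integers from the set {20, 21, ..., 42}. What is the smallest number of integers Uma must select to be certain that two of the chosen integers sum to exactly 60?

A set avoiding the sum 60 can contain at most one of each pair {x, 60−x}, plus the 3 elements whose complement lies outside the range or equal to its own complement.
The integers 30, …, 42 (13 of them) are such a set: any two sum to at least 30+31 = 61 > 60.
By pigeonhole, any 14th integer completes one of the 10 pairs, so 14 choices force a sum of 60.

14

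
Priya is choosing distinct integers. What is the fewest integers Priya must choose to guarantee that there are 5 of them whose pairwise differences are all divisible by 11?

Integers whose pairwise differences are multiples of 11 are exactly those sharing a remainder mod 11. The 11 residue classes mod 11 are the pigeonholes.
With 44 integers one could put 4 in each residue class and have no class reach 5.
The 45th integer pushes some class to 5, so 11·4 + 1 = 45.

45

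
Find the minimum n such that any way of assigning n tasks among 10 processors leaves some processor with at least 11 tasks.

101

With 100 tasks one could put exactly 10 in each of the 10 processors, and no processor would reach 11.
One more task must land in a processor that already has 10, giving it 11.
So 10 × 10 + 1 = 101 tasks are required.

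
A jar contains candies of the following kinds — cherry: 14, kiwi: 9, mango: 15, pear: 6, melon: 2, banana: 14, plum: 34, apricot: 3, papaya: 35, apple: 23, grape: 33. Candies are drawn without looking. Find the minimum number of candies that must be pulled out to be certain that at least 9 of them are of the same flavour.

By pigeonhole, the 11 flavours are the holes; the candies drawn are the pigeons.
To avoid 9 of any one flavour, the worst case takes at most 8 of each flavour, or every candy of a flavour that has fewer than 8.
That gives 8 + 8 + 8 + 6 + 2 + 8 + 8 + 3 + 8 + 8 + 8 = 75 candies with no flavour reaching 9.
The next candy forces some flavour to 9, so 75 + 1 = 76.

76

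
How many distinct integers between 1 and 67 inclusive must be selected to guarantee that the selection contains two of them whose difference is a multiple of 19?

Integers whose pairwise differences are multiples of 19 are exactly those sharing a remainder mod 19. Pigeonhole: the 19 residue classes mod 19 are the pigeonholes.
With 19 integers one could put 1 in each residue class and have no class reach 2.
The 20th integer pushes some class to 2, so 19·1 + 1 = 20.

20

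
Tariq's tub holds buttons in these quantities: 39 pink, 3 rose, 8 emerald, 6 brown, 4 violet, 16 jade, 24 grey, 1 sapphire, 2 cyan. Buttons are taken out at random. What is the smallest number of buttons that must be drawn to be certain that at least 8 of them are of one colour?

An adversary could hand out at most 7 buttons per colour (5 colours run out sooner): 7 + 3 + 7 + 6 + 4 + 7 + 7 + 1 + 2 = 44 buttons and still no colour has 8.
One more button lands in a colour already at 7, so 45 draws are enough and 44 are not.

45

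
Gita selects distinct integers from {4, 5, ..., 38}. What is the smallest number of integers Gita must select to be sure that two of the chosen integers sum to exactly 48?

A set avoiding the sum 48 can contain at most one of each pair {x, 48−x}, plus the 7 elements whose complement lies outside the range or equal to its own complement.
The integers 4, …, 24 (21 of them) are such a set: any two sum to at least 4+5 = 9 and at most 23+24 = 47 < 48.
By the pigeonhole principle, any 22nd integer completes one of the 14 pairs, so 22 choices force a sum of 48.

22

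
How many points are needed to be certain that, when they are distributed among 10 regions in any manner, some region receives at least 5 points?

41

With 40 points one could put exactly 4 in each of the 10 regions, and no region would reach 5.
Pigeonhole: one more point must land in a region that already has 4, giving it 5.
So 10 × 4 + 1 = 41 points are required.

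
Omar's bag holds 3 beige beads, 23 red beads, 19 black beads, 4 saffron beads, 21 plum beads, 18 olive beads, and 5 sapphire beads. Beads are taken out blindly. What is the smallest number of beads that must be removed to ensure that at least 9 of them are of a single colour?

An adversary could hand out at most 8 beads per colour (beige, saffron, sapphire run out sooner): 3 + 8 + 8 + 4 + 8 + 8 + 5 = 44 beads and still no colour has 9.
One more bead lands in a colour already at 8, so 45 draws are enough and 44 are not.

45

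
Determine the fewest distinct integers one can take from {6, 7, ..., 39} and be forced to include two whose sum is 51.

21

Two chosen integers sum to 51 exactly when both halves of some pair {x, 51−x} with 12 ≤ x ≤ 51−x ≤ 39 are chosen — 14 such pairs.
The remaining 6 elements (those with no distinct partner in range) can never complete a 51-sum, so the worst case takes all of them and one from each pair: 6 + 14 = 20.
The 21st integer has to be the second member of some pair, so 20 + 1 = 21.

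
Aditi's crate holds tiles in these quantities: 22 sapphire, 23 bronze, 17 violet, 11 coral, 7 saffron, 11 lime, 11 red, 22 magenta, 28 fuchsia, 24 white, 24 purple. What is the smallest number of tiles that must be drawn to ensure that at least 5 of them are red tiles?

194

In the worst case for collecting red tiles, every non-red tile comes out first.
There are 22 + 23 + 17 + 11 + 7 + 11 + 22 + 28 + 24 + 24 = 189 non-red tiles altogether.
After those, each further tile must be red, so 189 + 5 = 194 draws guarantee 5 red tiles.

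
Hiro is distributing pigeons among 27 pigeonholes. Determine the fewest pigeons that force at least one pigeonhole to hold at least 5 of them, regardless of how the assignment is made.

With 108 pigeons one could put exactly 4 in each of the 27 pigeonholes, and no pigeonhole would reach 5.
By the pigeonhole principle, one more pigeon must land in a pigeonhole that already has 4, giving it 5.
So 27 × 4 + 1 = 109 pigeons are required.

109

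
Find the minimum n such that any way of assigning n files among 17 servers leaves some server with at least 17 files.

With 272 files one could put exactly 16 in each of the 17 servers, and no server would reach 17.
Pigeonhole: one more file must land in a server that already has 16, giving it 17.
So 17 × 16 + 1 = 273 files are required.

273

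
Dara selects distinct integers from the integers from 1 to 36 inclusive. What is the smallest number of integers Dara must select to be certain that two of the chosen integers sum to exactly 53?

27

Group the elements by complementary pair {x, 53−x}: {17,36}, {18,35}, {19,34}, …, giving 10 two-element pairs and 16 integers whose partner 53−x falls outside [1,36].
By pigeonhole, treating each of those 26 groups as a pigeonhole, one can pick one integer per group — 26 integers — with no two summing to 53.
The 27th integer lands in an occupied pair, forcing a sum of 53.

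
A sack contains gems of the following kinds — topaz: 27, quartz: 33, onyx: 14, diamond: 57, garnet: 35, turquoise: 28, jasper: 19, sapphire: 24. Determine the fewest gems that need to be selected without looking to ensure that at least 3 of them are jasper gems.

In the worst case for collecting jasper gems, every non-jasper gem comes out first.
There are 27 + 33 + 14 + 57 + 35 + 28 + 24 = 218 non-jasper gems altogether.
After those, each further gem must be jasper, so 218 + 3 = 221 draws guarantee 3 jasper gems.

221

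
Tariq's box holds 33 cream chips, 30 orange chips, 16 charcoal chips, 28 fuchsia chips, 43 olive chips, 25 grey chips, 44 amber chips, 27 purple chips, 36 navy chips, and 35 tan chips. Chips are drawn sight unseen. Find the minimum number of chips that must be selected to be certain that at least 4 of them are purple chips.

294

In the worst case for collecting purple chips, every non-purple chip comes out first.
There are 33 + 30 + 16 + 28 + 43 + 25 + 44 + 36 + 35 = 290 non-purple chips altogether.
After those, each further chip must be purple, so 290 + 4 = 294 draws guarantee 4 purple chips.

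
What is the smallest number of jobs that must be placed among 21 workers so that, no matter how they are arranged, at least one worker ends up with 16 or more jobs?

With 315 jobs one could put exactly 15 in each of the 21 workers, and no worker would reach 16.
By pigeonhole, one more job must land in a worker that already has 15, giving it 16.
So 21 × 15 + 1 = 316 jobs are required.

316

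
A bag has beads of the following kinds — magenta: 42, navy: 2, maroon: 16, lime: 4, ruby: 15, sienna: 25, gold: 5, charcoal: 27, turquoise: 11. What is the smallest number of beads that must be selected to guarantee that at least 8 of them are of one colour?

Pigeonhole: the 9 colours are the holes; the beads drawn are the pigeons.
To avoid 8 of any one colour, the worst case takes at most 7 of each colour, or every bead of a colour that has fewer than 7.
That gives 7 + 2 + 7 + 4 + 7 + 7 + 5 + 7 + 7 = 53 beads with no colour reaching 8.
The next bead forces some colour to 8, so 53 + 1 = 54.

54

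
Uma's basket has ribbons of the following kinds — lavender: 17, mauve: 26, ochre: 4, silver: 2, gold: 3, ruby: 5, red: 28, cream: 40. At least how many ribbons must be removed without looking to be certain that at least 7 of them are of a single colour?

Pigeonhole: the 8 colours are the holes; the ribbons drawn are the pigeons.
To avoid 7 of any one colour, the worst case takes at most 6 of each colour, or every ribbon of a colour that has fewer than 6.
That gives 6 + 6 + 4 + 2 + 3 + 5 + 6 + 6 = 38 ribbons with no colour reaching 7.
The next ribbon forces some colour to 7, so 38 + 1 = 39.

39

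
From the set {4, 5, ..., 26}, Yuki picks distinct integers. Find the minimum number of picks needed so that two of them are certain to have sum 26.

15

Group the elements by complementary pair {x, 26−x}: {4,22}, {5,21}, {6,20}, …, giving 9 two-element pairs; the single value 13 (it cannot pair with itself since the integers are distinct); and 4 integers whose partner 26−x falls outside [4,26].
By the pigeonhole principle, treating each of those 14 groups as a pigeonhole, one can pick one integer per group — 14 integers — with no two summing to 26.
The 15th integer lands in an occupied pair, forcing a sum of 26.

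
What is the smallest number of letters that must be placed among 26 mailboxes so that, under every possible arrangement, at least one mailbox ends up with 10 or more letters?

With 234 letters one could put exactly 9 in each of the 26 mailboxes, and no mailbox would reach 10.
One more letter must land in a mailbox that already has 9, giving it 10.
So 26 × 9 + 1 = 235 letters are required.

235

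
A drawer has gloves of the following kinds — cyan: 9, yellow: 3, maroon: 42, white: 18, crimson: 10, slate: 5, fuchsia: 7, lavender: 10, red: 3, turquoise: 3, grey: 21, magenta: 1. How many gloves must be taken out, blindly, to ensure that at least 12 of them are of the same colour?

85

An adversary could hand out at most 11 gloves per colour (9 colours run out sooner): 9 + 3 + 11 + 11 + 10 + 5 + 7 + 10 + 3 + 3 + 11 + 1 = 84 gloves and still no colour has 12.
By pigeonhole, one more glove lands in a colour already at 11, so 85 draws are enough and 84 are not.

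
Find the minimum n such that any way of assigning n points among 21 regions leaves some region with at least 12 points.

With 231 points one could put exactly 11 in each of the 21 regions, and no region would reach 12.
By the pigeonhole principle, one more point must land in a region that already has 11, giving it 12.
So 21 × 11 + 1 = 232 points are required.

232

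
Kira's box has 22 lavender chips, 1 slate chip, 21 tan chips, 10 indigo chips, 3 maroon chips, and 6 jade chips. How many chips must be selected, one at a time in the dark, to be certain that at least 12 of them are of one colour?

Put each drawn chip into a box by colour. The largest draw with every box below 12 takes min(count, 11) from each colour; colours with fewer than 11 contribute all they have.
Σ min(cᵢ, 11) = 11 + 1 + 11 + 10 + 3 + 6 = 42.
Draw number 42 + 1 = 43 must push one box to 12.

43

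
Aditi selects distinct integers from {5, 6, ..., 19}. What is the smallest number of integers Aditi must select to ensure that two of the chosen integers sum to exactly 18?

12

Two chosen integers sum to 18 exactly when both halves of some pair {x, 18−x} with 5 ≤ x ≤ 18−x ≤ 13 are chosen — 4 such pairs.
The remaining 7 elements (those with no distinct partner in range) can never complete a 18-sum, so the worst case takes all of them and one from each pair: 7 + 4 = 11.
The 12th integer has to be the second member of some pair, so 11 + 1 = 12.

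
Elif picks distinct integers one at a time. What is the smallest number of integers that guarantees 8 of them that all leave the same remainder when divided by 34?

239

By the pigeonhole principle, the 34 residue classes mod 34 are the pigeonholes.
With 238 integers one could put 7 in each residue class and have no class reach 8.
The 239th integer pushes some class to 8, so 34·7 + 1 = 239.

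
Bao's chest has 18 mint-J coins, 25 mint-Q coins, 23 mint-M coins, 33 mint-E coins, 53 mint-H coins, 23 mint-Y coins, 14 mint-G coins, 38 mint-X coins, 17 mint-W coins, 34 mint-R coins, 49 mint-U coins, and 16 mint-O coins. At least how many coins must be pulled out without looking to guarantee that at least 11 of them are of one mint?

121

By the pigeonhole principle, the 12 mints are the holes; the coins drawn are the pigeons.
To avoid 11 of any one mint, the worst case takes at most 10 of each mint.
That gives 10 + 10 + 10 + 10 + 10 + 10 + 10 + 10 + 10 + 10 + 10 + 10 = 120 coins with no mint reaching 11.
The next coin forces some mint to 11, so 120 + 1 = 121.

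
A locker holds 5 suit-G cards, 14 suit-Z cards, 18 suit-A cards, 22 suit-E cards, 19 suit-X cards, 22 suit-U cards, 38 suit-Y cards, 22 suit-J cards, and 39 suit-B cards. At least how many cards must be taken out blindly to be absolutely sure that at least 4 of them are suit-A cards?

In the worst case for collecting suit-A cards, every non-suit-A card comes out first.
There are 5 + 14 + 22 + 19 + 22 + 38 + 22 + 39 = 181 non-suit-A cards altogether.
After those, each further card must be suit-A, so 181 + 4 = 185 draws guarantee 4 suit-A cards.

185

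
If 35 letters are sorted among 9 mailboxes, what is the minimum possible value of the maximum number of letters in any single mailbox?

4

The 9 mailboxes are the holes and the 35 letters are the pigeons.
If every mailbox held at most 3 letters, the total would be at most 9 × 3 = 27, which is less than 35.
So some mailbox holds at least ⌈35/9⌉ = 4 letters.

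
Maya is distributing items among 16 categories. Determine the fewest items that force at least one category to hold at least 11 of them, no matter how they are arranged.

With 160 items one could put exactly 10 in each of the 16 categories, and no category would reach 11.
One more item must land in a category that already has 10, giving it 11.
So 16 × 10 + 1 = 161 items are required.

161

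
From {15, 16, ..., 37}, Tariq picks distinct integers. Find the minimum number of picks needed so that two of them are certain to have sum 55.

Two chosen integers sum to 55 exactly when both halves of some pair {x, 55−x} with 18 ≤ x ≤ 55−x ≤ 37 are chosen — 10 such pairs.
The remaining 3 elements (those with no distinct partner in range) can never complete a 55-sum, so the worst case takes all of them and one from each pair: 3 + 10 = 13.
Pigeonhole: the 14th integer has to be the second member of some pair, so 13 + 1 = 14.

14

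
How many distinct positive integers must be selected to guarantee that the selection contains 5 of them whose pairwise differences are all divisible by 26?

105

Integers whose pairwise differences are multiples of 26 are exactly those sharing a remainder mod 26. By pigeonhole, the 26 residue classes mod 26 are the pigeonholes.
With 104 integers one could put 4 in each residue class and have no class reach 5.
The 105th integer pushes some class to 5, so 26·4 + 1 = 105.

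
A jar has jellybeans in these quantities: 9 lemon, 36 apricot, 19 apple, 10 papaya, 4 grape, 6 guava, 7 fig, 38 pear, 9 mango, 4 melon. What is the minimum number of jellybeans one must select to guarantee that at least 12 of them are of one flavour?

Pigeonhole: the 10 flavours are the holes; the jellybeans drawn are the pigeons.
To avoid 12 of any one flavour, the worst case takes at most 11 of each flavour, or every jellybean of a flavour that has fewer than 11.
That gives 9 + 11 + 11 + 10 + 4 + 6 + 7 + 11 + 9 + 4 = 82 jellybeans with no flavour reaching 12.
The next jellybean forces some flavour to 12, so 82 + 1 = 83.

83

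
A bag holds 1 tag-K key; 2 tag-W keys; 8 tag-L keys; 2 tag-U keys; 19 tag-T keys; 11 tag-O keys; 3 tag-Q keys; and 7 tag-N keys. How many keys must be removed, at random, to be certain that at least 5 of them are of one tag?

The 8 tags are the holes; the keys drawn are the pigeons.
To avoid 5 of any one tag, the worst case takes at most 4 of each tag, or every key of a tag that has fewer than 4.
That gives 1 + 2 + 4 + 2 + 4 + 4 + 3 + 4 = 24 keys with no tag reaching 5.
The next key forces some tag to 5, so 24 + 1 = 25.

25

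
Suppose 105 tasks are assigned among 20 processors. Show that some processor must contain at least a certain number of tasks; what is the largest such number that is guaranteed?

By the pigeonhole principle, the 20 processors are the holes and the 105 tasks are the pigeons.
If every processor held at most 5 tasks, the total would be at most 20 × 5 = 100, which is less than 105.
So some processor holds at least ⌈105/20⌉ = 6 tasks.

6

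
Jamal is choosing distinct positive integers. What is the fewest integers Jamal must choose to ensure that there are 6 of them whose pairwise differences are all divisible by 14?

71

Integers whose pairwise differences are multiples of 14 are exactly those sharing a remainder mod 14. The 14 residue classes mod 14 are the pigeonholes.
With 70 integers one could put 5 in each residue class and have no class reach 6.
The 71st integer pushes some class to 6, so 14·5 + 1 = 71.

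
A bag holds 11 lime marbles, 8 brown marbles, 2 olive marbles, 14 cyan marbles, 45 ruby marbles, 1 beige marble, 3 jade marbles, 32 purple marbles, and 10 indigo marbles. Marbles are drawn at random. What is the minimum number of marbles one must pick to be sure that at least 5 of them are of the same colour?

An adversary could hand out at most 4 marbles per colour (olive, beige, jade run out sooner): 4 + 4 + 2 + 4 + 4 + 1 + 3 + 4 + 4 = 30 marbles and still no colour has 5.
One more marble lands in a colour already at 4, so 31 draws are enough and 30 are not.

31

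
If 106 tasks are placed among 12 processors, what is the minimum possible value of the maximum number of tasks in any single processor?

By the pigeonhole principle, the 12 processors are the holes and the 106 tasks are the pigeons.
If every processor held at most 8 tasks, the total would be at most 12 × 8 = 96, which is less than 106.
So some processor holds at least ⌈106/12⌉ = 9 tasks.

9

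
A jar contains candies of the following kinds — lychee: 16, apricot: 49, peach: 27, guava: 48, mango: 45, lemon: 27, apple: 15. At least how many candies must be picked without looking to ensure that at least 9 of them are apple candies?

221

In the worst case for collecting apple candies, every non-apple candy comes out first.
There are 16 + 49 + 27 + 48 + 45 + 27 = 212 non-apple candies altogether.
After those, each further candy must be apple, so 212 + 9 = 221 draws guarantee 9 apple candies.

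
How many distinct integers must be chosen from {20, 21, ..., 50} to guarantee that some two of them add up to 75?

Group the elements by complementary pair {x, 75−x}: {25,50}, {26,49}, {27,48}, …, giving 13 two-element pairs and 5 integers whose partner 75−x falls outside [20,50].
By pigeonhole, treating each of those 18 groups as a pigeonhole, one can pick one integer per group — 18 integers — with no two summing to 75.
The 19th integer lands in an occupied pair, forcing a sum of 75.

19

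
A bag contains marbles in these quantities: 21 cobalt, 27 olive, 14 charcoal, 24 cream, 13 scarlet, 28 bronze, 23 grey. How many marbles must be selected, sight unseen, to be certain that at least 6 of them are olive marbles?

129

In the worst case for collecting olive marbles, every non-olive marble comes out first.
There are 21 + 14 + 24 + 13 + 28 + 23 = 123 non-olive marbles altogether.
After those, each further marble must be olive, so 123 + 6 = 129 draws guarantee 6 olive marbles.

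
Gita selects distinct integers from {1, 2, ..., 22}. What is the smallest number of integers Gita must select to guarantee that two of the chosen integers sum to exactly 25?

Two chosen integers sum to 25 exactly when both halves of some pair {x, 25−x} with 3 ≤ x ≤ 25−x ≤ 22 are chosen — 10 such pairs.
The remaining 2 elements (those with no distinct partner in range) can never complete a 25-sum, so the worst case takes all of them and one from each pair: 2 + 10 = 12.
The 13th integer has to be the second member of some pair, so 12 + 1 = 13.

13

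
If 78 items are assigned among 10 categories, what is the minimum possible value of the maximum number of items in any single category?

8

Pigeonhole: the 10 categories are the holes and the 78 items are the pigeons.
If every category held at most 7 items, the total would be at most 10 × 7 = 70, which is less than 78.
So some category holds at least ⌈78/10⌉ = 8 items.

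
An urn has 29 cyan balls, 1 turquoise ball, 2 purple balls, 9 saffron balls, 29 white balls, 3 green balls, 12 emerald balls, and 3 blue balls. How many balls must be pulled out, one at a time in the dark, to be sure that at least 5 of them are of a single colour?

26

The 8 colours are the holes; the balls drawn are the pigeons.
To avoid 5 of any one colour, the worst case takes at most 4 of each colour, or every ball of a colour that has fewer than 4.
That gives 4 + 1 + 2 + 4 + 4 + 3 + 4 + 3 = 25 balls with no colour reaching 5.
The next ball forces some colour to 5, so 25 + 1 = 26.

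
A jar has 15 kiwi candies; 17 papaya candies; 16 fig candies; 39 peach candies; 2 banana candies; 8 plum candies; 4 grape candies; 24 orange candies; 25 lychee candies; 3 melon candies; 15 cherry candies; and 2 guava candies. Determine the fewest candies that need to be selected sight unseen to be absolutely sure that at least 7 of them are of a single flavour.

Put each drawn candy into a box by flavour. The largest draw with every box below 7 takes min(count, 6) from each flavour; flavours with fewer than 6 contribute all they have.
Σ min(cᵢ, 6) = 6 + 6 + 6 + 6 + 2 + 6 + 4 + 6 + 6 + 3 + 6 + 2 = 59.
Draw number 59 + 1 = 60 must push one box to 7.

60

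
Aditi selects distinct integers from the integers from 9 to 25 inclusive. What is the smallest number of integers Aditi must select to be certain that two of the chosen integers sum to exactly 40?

A set avoiding the sum 40 can contain at most one of each pair {x, 40−x}, plus the 7 elements whose complement lies outside the range or equal to its own complement.
The integers 9, …, 20 (12 of them) are such a set: any two sum to at least 9+10 = 19 and at most 19+20 = 39 < 40.
Any 13th integer completes one of the 5 pairs, so 13 choices force a sum of 40.

13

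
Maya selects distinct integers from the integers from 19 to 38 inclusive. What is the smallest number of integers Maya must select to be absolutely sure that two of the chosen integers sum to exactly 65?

15

Group the elements by complementary pair {x, 65−x}: {27,38}, {28,37}, {29,36}, …, giving 6 two-element pairs and 8 integers whose partner 65−x falls outside [19,38].
Treating each of those 14 groups as a pigeonhole, one can pick one integer per group — 14 integers — with no two summing to 65.
The 15th integer lands in an occupied pair, forcing a sum of 65.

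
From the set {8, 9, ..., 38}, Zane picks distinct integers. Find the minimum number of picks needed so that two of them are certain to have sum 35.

Group the elements by complementary pair {x, 35−x}: {8,27}, {9,26}, {10,25}, …, giving 10 two-element pairs and 11 integers whose partner 35−x falls outside [8,38].
Treating each of those 21 groups as a pigeonhole, one can pick one integer per group — 21 integers — with no two summing to 35.
The 22nd integer lands in an occupied pair, forcing a sum of 35.

22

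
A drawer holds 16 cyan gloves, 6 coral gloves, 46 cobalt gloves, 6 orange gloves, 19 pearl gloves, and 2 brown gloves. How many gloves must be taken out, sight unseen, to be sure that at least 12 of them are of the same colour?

48

An adversary could hand out at most 11 gloves per colour (coral, orange, brown run out sooner): 11 + 6 + 11 + 6 + 11 + 2 = 47 gloves and still no colour has 12.
One more glove lands in a colour already at 11, so 48 draws are enough and 47 are not.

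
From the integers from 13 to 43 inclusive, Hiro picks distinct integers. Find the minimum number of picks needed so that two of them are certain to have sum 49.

Group the elements by complementary pair {x, 49−x}: {13,36}, {14,35}, {15,34}, …, giving 12 two-element pairs and 7 integers whose partner 49−x falls outside [13,43].
Pigeonhole: treating each of those 19 groups as a pigeonhole, one can pick one integer per group — 19 integers — with no two summing to 49.
The 20th integer lands in an occupied pair, forcing a sum of 49.

20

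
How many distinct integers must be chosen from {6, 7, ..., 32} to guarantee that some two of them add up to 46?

Group the elements by complementary pair {x, 46−x}: {14,32}, {15,31}, {16,30}, …, giving 9 two-element pairs, the single value 23 (it cannot pair with itself since the integers are distinct), and 8 integers whose partner 46−x falls outside [6,32].
Pigeonhole: treating each of those 18 groups as a pigeonhole, one can pick one integer per group — 18 integers — with no two summing to 46.
The 19th integer lands in an occupied pair, forcing a sum of 46.

19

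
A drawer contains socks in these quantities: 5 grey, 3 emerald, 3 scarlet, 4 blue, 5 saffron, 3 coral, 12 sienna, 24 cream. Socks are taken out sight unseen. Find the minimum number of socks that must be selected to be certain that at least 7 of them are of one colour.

36

An adversary could hand out at most 6 socks per colour (6 colours run out sooner): 5 + 3 + 3 + 4 + 5 + 3 + 6 + 6 = 35 socks and still no colour has 7.
One more sock lands in a colour already at 6, so 36 draws are enough and 35 are not.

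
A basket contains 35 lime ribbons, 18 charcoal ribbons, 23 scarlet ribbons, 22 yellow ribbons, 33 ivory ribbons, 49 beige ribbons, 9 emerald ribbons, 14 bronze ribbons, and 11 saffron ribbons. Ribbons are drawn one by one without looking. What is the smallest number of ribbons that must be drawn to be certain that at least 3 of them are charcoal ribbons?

In the worst case for collecting charcoal ribbons, every non-charcoal ribbon comes out first.
There are 35 + 23 + 22 + 33 + 49 + 9 + 14 + 11 = 196 non-charcoal ribbons altogether.
After those, each further ribbon must be charcoal, so 196 + 3 = 199 draws guarantee 3 charcoal ribbons.

199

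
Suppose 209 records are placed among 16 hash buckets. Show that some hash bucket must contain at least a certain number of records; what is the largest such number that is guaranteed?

By the pigeonhole principle, the 16 hash buckets are the holes and the 209 records are the pigeons.
If every hash bucket held at most 13 records, the total would be at most 16 × 13 = 208, which is less than 209.
So some hash bucket holds at least ⌈209/16⌉ = 14 records.

14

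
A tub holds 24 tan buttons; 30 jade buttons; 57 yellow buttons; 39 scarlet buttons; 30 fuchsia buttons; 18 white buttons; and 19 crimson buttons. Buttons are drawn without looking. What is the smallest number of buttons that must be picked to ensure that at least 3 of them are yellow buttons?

163

In the worst case for collecting yellow buttons, every non-yellow button comes out first.
There are 24 + 30 + 39 + 30 + 18 + 19 = 160 non-yellow buttons altogether.
After those, each further button must be yellow, so 160 + 3 = 163 draws guarantee 3 yellow buttons.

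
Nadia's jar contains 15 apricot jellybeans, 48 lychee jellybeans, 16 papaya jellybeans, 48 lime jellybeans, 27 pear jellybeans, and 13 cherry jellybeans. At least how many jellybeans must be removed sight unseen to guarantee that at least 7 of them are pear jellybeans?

147

In the worst case for collecting pear jellybeans, every non-pear jellybean comes out first.
There are 15 + 48 + 16 + 48 + 13 = 140 non-pear jellybeans altogether.
After those, each further jellybean must be pear, so 140 + 7 = 147 draws guarantee 7 pear jellybeans.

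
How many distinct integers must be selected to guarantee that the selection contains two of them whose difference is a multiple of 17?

18

Integers whose pairwise differences are multiples of 17 are exactly those sharing a remainder mod 17. By pigeonhole, the 17 residue classes mod 17 are the pigeonholes.
With 17 integers one could put 1 in each residue class and have no class reach 2.
The 18th integer pushes some class to 2, so 17·1 + 1 = 18.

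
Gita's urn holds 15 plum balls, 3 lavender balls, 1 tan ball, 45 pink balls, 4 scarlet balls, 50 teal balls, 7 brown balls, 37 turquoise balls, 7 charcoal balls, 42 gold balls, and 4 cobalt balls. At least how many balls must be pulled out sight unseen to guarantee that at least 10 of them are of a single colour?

72

Put each drawn ball into a box by colour. The largest draw with every box below 10 takes min(count, 9) from each colour; colours with fewer than 9 contribute all they have.
Σ min(cᵢ, 9) = 9 + 3 + 1 + 9 + 4 + 9 + 7 + 9 + 7 + 9 + 4 = 71.
Draw number 71 + 1 = 72 must push one box to 10.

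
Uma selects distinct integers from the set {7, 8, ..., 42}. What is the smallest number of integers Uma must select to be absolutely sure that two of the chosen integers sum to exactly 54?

A set avoiding the sum 54 can contain at most one of each pair {x, 54−x}, plus the 6 elements whose complement lies outside the range or equal to its own complement.
The integers 7, …, 27 (21 of them) are such a set: any two sum to at least 7+8 = 15 and at most 26+27 = 53 < 54.
By the pigeonhole principle, any 22nd integer completes one of the 15 pairs, so 22 choices force a sum of 54.

22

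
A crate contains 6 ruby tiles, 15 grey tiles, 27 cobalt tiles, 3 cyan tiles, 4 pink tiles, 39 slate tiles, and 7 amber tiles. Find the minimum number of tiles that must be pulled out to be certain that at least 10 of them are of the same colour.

An adversary could hand out at most 9 tiles per colour (4 colours run out sooner): 6 + 9 + 9 + 3 + 4 + 9 + 7 = 47 tiles and still no colour has 10.
By pigeonhole, one more tile lands in a colour already at 9, so 48 draws are enough and 47 are not.

48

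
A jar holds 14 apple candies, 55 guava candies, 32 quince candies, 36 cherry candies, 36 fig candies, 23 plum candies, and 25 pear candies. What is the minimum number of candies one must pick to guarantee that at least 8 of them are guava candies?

In the worst case for collecting guava candies, every non-guava candy comes out first.
There are 14 + 32 + 36 + 36 + 23 + 25 = 166 non-guava candies altogether.
After those, each further candy must be guava, so 166 + 8 = 174 draws guarantee 8 guava candies.

174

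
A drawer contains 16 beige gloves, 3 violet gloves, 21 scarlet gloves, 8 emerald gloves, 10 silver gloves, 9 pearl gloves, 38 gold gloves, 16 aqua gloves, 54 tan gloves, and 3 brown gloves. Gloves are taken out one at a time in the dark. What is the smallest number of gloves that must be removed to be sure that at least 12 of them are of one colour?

The 10 colours are the holes; the gloves drawn are the pigeons.
To avoid 12 of any one colour, the worst case takes at most 11 of each colour, or every glove of a colour that has fewer than 11.
That gives 11 + 3 + 11 + 8 + 10 + 9 + 11 + 11 + 11 + 3 = 88 gloves with no colour reaching 12.
The next glove forces some colour to 12, so 88 + 1 = 89.

89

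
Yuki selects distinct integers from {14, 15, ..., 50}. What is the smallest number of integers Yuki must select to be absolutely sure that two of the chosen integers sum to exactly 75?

Group the elements by complementary pair {x, 75−x}: {25,50}, {26,49}, {27,48}, …, giving 13 two-element pairs and 11 integers whose partner 75−x falls outside [14,50].
Treating each of those 24 groups as a pigeonhole, one can pick one integer per group — 24 integers — with no two summing to 75.
The 25th integer lands in an occupied pair, forcing a sum of 75.

25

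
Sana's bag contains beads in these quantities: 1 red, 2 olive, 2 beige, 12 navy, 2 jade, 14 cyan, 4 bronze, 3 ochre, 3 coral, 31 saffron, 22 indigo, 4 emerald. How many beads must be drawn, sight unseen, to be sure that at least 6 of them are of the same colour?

42

An adversary could hand out at most 5 beads per colour (8 colours run out sooner): 1 + 2 + 2 + 5 + 2 + 5 + 4 + 3 + 3 + 5 + 5 + 4 = 41 beads and still no colour has 6.
Pigeonhole: one more bead lands in a colour already at 5, so 42 draws are enough and 41 are not.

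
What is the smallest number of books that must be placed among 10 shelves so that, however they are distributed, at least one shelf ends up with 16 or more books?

With 150 books one could put exactly 15 in each of the 10 shelves, and no shelf would reach 16.
By the pigeonhole principle, one more book must land in a shelf that already has 15, giving it 16.
So 10 × 15 + 1 = 151 books are required.

151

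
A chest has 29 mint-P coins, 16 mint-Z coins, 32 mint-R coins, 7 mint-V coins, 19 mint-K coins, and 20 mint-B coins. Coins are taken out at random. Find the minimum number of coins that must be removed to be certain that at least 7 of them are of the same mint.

37

An adversary could hand out at most 6 coins per mint: 6 + 6 + 6 + 6 + 6 + 6 = 36 coins and still no mint has 7.
Pigeonhole: one more coin lands in a mint already at 6, so 37 draws are enough and 36 are not.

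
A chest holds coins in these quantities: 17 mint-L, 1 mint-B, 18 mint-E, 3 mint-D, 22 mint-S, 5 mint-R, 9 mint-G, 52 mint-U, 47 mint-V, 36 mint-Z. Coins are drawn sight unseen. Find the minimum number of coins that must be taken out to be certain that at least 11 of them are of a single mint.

79

The 10 mints are the holes; the coins drawn are the pigeons.
To avoid 11 of any one mint, the worst case takes at most 10 of each mint, or every coin of a mint that has fewer than 10.
That gives 10 + 1 + 10 + 3 + 10 + 5 + 9 + 10 + 10 + 10 = 78 coins with no mint reaching 11.
The next coin forces some mint to 11, so 78 + 1 = 79.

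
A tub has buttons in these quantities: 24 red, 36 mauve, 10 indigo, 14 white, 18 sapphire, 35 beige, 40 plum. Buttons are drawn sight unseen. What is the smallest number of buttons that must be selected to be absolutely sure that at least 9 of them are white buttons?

In the worst case for collecting white buttons, every non-white button comes out first.
There are 24 + 36 + 10 + 18 + 35 + 40 = 163 non-white buttons altogether.
After those, each further button must be white, so 163 + 9 = 172 draws guarantee 9 white buttons.

172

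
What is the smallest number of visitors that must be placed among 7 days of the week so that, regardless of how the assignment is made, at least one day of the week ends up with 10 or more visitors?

64

With 63 visitors one could put exactly 9 in each of the 7 days of the week, and no day of the week would reach 10.
By pigeonhole, one more visitor must land in a day of the week that already has 9, giving it 10.
So 7 × 9 + 1 = 64 visitors are required.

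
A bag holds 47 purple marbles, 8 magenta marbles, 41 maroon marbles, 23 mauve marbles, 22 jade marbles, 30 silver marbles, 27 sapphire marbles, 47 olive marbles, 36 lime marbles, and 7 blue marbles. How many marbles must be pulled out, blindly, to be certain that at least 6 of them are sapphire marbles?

In the worst case for collecting sapphire marbles, every non-sapphire marble comes out first.
There are 47 + 8 + 41 + 23 + 22 + 30 + 47 + 36 + 7 = 261 non-sapphire marbles altogether.
After those, each further marble must be sapphire, so 261 + 6 = 267 draws guarantee 6 sapphire marbles.

267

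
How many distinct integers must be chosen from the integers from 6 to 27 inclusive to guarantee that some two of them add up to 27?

Group the elements by complementary pair {x, 27−x}: {6,21}, {7,20}, {8,19}, …, giving 8 two-element pairs and 6 integers whose partner 27−x falls outside [6,27].
By pigeonhole, treating each of those 14 groups as a pigeonhole, one can pick one integer per group — 14 integers — with no two summing to 27.
The 15th integer lands in an occupied pair, forcing a sum of 27.

15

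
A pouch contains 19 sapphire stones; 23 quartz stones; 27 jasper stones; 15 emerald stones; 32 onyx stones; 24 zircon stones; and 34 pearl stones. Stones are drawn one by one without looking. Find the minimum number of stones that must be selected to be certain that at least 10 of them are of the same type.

64

The 7 types are the holes; the stones drawn are the pigeons.
To avoid 10 of any one type, the worst case takes at most 9 of each type.
That gives 9 + 9 + 9 + 9 + 9 + 9 + 9 = 63 stones with no type reaching 10.
The next stone forces some type to 10, so 63 + 1 = 64.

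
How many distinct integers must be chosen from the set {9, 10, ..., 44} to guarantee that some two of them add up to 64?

25

Group the elements by complementary pair {x, 64−x}: {20,44}, {21,43}, {22,42}, …, giving 12 two-element pairs, the single value 32 (it cannot pair with itself since the integers are distinct), and 11 integers whose partner 64−x falls outside [9,44].
By the pigeonhole principle, treating each of those 24 groups as a pigeonhole, one can pick one integer per group — 24 integers — with no two summing to 64.
The 25th integer lands in an occupied pair, forcing a sum of 64.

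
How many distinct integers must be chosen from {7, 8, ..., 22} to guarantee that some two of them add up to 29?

A set avoiding the sum 29 can contain at most one of each pair {x, 29−x}.
The integers 15, …, 22 (8 of them) are such a set: any two sum to at least 15+16 = 31 > 29.
By pigeonhole, any 9th integer completes one of the 8 pairs, so 9 choices force a sum of 29.

9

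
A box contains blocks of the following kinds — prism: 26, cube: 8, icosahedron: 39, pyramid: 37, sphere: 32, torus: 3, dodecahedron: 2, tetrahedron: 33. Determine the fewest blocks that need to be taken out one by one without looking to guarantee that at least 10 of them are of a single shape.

An adversary could hand out at most 9 blocks per shape (cube, torus, dodecahedron run out sooner): 9 + 8 + 9 + 9 + 9 + 3 + 2 + 9 = 58 blocks and still no shape has 10.
One more block lands in a shape already at 9, so 59 draws are enough and 58 are not.

59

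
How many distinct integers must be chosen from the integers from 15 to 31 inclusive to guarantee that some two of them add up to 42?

12

Group the elements by complementary pair {x, 42−x}: {15,27}, {16,26}, {17,25}, …, giving 6 two-element pairs, the single value 21 (it cannot pair with itself since the integers are distinct), and 4 integers whose partner 42−x falls outside [15,31].
Pigeonhole: treating each of those 11 groups as a pigeonhole, one can pick one integer per group — 11 integers — with no two summing to 42.
The 12th integer lands in an occupied pair, forcing a sum of 42.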